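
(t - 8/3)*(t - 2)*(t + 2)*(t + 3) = t^4 + t^3/3 - 12*t^2 - 4*t/3 + 32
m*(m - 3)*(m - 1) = m^3 - 4*m^2 + 3*m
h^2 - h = h*(h - 1)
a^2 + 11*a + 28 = (a + 4)*(a + 7)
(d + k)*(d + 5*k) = d^2 + 6*d*k + 5*k^2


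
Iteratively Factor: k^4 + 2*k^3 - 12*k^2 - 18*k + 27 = (k - 1)*(k^3 + 3*k^2 - 9*k - 27) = (k - 3)*(k - 1)*(k^2 + 6*k + 9) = (k - 3)*(k - 1)*(k + 3)*(k + 3)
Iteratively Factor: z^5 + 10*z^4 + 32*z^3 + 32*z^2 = (z + 2)*(z^4 + 8*z^3 + 16*z^2) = z*(z + 2)*(z^3 + 8*z^2 + 16*z) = z*(z + 2)*(z + 4)*(z^2 + 4*z) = z^2*(z + 2)*(z + 4)*(z + 4)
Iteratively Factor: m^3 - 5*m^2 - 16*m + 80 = (m - 5)*(m^2 - 16) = (m - 5)*(m + 4)*(m - 4)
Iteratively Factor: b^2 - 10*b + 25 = (b - 5)*(b - 5)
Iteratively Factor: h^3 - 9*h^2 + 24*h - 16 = (h - 1)*(h^2 - 8*h + 16) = (h - 4)*(h - 1)*(h - 4)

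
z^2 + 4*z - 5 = (z - 1)*(z + 5)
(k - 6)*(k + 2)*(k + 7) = k^3 + 3*k^2 - 40*k - 84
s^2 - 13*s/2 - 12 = (s - 8)*(s + 3/2)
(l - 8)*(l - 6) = l^2 - 14*l + 48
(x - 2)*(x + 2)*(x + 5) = x^3 + 5*x^2 - 4*x - 20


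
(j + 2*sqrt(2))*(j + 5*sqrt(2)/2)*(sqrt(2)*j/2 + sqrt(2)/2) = sqrt(2)*j^3/2 + sqrt(2)*j^2/2 + 9*j^2/2 + 9*j/2 + 5*sqrt(2)*j + 5*sqrt(2)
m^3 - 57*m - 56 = (m - 8)*(m + 1)*(m + 7)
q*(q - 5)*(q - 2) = q^3 - 7*q^2 + 10*q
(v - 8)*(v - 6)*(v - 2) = v^3 - 16*v^2 + 76*v - 96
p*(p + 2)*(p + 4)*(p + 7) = p^4 + 13*p^3 + 50*p^2 + 56*p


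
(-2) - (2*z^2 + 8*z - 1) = -2*z^2 - 8*z - 1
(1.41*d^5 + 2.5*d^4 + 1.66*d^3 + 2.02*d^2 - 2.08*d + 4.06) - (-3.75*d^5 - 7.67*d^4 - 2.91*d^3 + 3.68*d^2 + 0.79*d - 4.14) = 5.16*d^5 + 10.17*d^4 + 4.57*d^3 - 1.66*d^2 - 2.87*d + 8.2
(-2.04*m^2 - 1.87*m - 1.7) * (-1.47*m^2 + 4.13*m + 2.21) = 2.9988*m^4 - 5.6763*m^3 - 9.7325*m^2 - 11.1537*m - 3.757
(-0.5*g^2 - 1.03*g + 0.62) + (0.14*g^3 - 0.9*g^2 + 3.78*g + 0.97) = 0.14*g^3 - 1.4*g^2 + 2.75*g + 1.59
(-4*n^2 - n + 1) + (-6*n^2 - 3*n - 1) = -10*n^2 - 4*n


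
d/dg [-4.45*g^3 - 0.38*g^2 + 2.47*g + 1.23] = -13.35*g^2 - 0.76*g + 2.47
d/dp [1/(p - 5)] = -1/(p - 5)^2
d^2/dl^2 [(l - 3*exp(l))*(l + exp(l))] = -2*l*exp(l) - 12*exp(2*l) - 4*exp(l) + 2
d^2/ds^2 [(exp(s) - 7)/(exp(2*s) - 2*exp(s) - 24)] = (exp(4*s) - 26*exp(3*s) + 186*exp(2*s) - 748*exp(s) + 912)*exp(s)/(exp(6*s) - 6*exp(5*s) - 60*exp(4*s) + 280*exp(3*s) + 1440*exp(2*s) - 3456*exp(s) - 13824)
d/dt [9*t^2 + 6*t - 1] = 18*t + 6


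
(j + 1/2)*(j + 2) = j^2 + 5*j/2 + 1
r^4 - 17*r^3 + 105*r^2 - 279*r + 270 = (r - 6)*(r - 5)*(r - 3)^2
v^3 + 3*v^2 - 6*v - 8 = (v - 2)*(v + 1)*(v + 4)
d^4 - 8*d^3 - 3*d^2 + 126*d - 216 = (d - 6)*(d - 3)^2*(d + 4)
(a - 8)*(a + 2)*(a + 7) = a^3 + a^2 - 58*a - 112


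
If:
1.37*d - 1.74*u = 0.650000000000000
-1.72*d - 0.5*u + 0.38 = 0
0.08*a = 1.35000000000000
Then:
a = 16.88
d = 0.27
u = -0.16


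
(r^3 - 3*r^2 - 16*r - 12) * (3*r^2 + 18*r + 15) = 3*r^5 + 9*r^4 - 87*r^3 - 369*r^2 - 456*r - 180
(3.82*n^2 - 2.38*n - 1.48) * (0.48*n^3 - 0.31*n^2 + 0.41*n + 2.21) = 1.8336*n^5 - 2.3266*n^4 + 1.5936*n^3 + 7.9252*n^2 - 5.8666*n - 3.2708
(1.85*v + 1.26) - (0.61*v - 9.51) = 1.24*v + 10.77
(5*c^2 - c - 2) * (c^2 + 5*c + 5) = 5*c^4 + 24*c^3 + 18*c^2 - 15*c - 10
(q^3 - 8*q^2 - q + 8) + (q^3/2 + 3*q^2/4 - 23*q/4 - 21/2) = 3*q^3/2 - 29*q^2/4 - 27*q/4 - 5/2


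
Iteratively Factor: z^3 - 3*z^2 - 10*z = (z - 5)*(z^2 + 2*z) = (z - 5)*(z + 2)*(z)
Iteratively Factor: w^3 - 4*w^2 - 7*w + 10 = (w - 1)*(w^2 - 3*w - 10) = (w - 5)*(w - 1)*(w + 2)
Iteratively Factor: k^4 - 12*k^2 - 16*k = (k + 2)*(k^3 - 2*k^2 - 8*k) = (k + 2)^2*(k^2 - 4*k) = k*(k + 2)^2*(k - 4)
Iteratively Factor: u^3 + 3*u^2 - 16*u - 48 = (u + 4)*(u^2 - u - 12) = (u - 4)*(u + 4)*(u + 3)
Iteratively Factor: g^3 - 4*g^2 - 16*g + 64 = (g - 4)*(g^2 - 16) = (g - 4)^2*(g + 4)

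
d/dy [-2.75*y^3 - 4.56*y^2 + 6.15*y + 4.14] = -8.25*y^2 - 9.12*y + 6.15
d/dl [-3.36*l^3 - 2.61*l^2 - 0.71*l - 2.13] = -10.08*l^2 - 5.22*l - 0.71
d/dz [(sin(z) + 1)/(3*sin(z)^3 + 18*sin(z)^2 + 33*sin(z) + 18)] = -(2*sin(z) + 5)*cos(z)/(3*(sin(z) + 2)^2*(sin(z) + 3)^2)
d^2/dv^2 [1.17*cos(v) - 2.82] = -1.17*cos(v)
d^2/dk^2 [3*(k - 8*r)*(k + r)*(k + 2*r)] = 18*k - 30*r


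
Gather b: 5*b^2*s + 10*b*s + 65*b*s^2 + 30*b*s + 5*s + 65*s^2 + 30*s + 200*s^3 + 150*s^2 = 5*b^2*s + b*(65*s^2 + 40*s) + 200*s^3 + 215*s^2 + 35*s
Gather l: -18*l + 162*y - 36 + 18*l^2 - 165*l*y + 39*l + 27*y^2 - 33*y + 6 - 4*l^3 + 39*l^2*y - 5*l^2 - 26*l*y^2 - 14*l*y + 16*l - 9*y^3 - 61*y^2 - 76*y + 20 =-4*l^3 + l^2*(39*y + 13) + l*(-26*y^2 - 179*y + 37) - 9*y^3 - 34*y^2 + 53*y - 10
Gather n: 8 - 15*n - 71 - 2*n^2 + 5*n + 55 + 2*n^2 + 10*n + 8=0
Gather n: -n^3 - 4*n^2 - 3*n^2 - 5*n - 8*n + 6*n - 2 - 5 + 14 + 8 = -n^3 - 7*n^2 - 7*n + 15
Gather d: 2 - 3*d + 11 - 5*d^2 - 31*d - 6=-5*d^2 - 34*d + 7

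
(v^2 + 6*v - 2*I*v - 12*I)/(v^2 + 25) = (v^2 + 2*v*(3 - I) - 12*I)/(v^2 + 25)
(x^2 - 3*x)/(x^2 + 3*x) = (x - 3)/(x + 3)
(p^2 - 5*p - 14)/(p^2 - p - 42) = (p + 2)/(p + 6)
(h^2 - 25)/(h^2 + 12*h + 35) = (h - 5)/(h + 7)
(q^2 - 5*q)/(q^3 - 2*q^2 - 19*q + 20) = q/(q^2 + 3*q - 4)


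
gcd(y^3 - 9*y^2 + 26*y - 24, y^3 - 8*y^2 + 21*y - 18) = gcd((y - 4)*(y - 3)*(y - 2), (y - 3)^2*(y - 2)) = y^2 - 5*y + 6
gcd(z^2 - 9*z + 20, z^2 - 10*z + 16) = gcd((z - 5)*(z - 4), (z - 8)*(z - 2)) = 1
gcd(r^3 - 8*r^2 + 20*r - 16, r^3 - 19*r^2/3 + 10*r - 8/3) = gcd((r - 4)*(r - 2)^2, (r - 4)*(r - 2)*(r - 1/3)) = r^2 - 6*r + 8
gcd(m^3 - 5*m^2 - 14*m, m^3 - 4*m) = m^2 + 2*m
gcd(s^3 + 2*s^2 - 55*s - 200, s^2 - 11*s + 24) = s - 8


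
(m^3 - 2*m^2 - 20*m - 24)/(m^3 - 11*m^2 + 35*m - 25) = (m^3 - 2*m^2 - 20*m - 24)/(m^3 - 11*m^2 + 35*m - 25)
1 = 1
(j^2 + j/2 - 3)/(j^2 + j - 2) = (j - 3/2)/(j - 1)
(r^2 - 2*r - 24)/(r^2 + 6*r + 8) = (r - 6)/(r + 2)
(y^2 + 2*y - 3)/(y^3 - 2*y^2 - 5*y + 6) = (y + 3)/(y^2 - y - 6)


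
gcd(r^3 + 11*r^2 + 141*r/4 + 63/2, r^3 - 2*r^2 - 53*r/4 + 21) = r + 7/2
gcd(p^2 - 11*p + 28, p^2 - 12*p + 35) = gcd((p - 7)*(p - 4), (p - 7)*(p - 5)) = p - 7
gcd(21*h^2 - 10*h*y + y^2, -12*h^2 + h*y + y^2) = -3*h + y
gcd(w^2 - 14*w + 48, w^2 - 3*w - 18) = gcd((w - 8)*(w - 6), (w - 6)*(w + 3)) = w - 6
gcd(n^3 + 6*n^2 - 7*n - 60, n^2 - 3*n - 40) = n + 5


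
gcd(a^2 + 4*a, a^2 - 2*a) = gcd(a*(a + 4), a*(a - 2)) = a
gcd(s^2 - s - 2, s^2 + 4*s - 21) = 1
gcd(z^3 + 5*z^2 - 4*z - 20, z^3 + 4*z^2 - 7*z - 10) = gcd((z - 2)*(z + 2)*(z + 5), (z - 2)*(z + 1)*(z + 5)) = z^2 + 3*z - 10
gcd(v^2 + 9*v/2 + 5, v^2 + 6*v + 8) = v + 2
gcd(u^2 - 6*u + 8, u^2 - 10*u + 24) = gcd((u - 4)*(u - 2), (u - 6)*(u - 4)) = u - 4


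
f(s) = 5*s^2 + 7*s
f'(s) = 10*s + 7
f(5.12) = 166.91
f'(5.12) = 58.20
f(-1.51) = 0.83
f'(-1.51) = -8.10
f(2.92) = 63.07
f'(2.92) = 36.20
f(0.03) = 0.21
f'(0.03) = 7.30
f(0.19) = 1.51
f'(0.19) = 8.90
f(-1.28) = -0.77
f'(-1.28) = -5.80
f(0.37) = 3.27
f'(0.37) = 10.70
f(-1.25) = -0.94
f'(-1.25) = -5.50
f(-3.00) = 24.00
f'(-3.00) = -23.00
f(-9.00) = 342.00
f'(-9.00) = -83.00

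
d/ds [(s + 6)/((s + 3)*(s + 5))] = (-s^2 - 12*s - 33)/(s^4 + 16*s^3 + 94*s^2 + 240*s + 225)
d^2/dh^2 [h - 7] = 0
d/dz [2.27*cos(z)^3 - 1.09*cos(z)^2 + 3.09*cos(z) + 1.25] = (-6.81*cos(z)^2 + 2.18*cos(z) - 3.09)*sin(z)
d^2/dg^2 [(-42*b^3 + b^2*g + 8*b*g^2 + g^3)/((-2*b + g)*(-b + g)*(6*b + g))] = 2*b*(-987*b^3 - 495*b^2*g - 81*b*g^2 - 5*g^3)/(216*b^6 - 540*b^5*g + 342*b^4*g^2 + 55*b^3*g^3 - 57*b^2*g^4 - 15*b*g^5 - g^6)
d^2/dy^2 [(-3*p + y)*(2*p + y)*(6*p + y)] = 10*p + 6*y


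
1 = 1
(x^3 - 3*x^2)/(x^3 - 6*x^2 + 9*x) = x/(x - 3)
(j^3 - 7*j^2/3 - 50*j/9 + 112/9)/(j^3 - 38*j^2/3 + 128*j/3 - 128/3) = (j + 7/3)/(j - 8)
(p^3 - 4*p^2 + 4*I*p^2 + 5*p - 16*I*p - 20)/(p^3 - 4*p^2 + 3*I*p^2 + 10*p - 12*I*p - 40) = (p - I)/(p - 2*I)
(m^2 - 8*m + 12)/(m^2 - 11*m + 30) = (m - 2)/(m - 5)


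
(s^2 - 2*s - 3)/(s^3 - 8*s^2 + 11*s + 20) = (s - 3)/(s^2 - 9*s + 20)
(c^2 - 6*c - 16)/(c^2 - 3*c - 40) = (c + 2)/(c + 5)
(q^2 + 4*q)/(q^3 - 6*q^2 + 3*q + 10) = q*(q + 4)/(q^3 - 6*q^2 + 3*q + 10)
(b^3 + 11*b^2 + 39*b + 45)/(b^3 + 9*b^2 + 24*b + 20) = (b^2 + 6*b + 9)/(b^2 + 4*b + 4)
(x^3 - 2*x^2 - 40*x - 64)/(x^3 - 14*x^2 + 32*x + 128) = (x + 4)/(x - 8)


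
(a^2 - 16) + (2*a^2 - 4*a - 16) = 3*a^2 - 4*a - 32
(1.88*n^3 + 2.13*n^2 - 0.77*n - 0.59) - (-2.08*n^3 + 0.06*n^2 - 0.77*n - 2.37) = 3.96*n^3 + 2.07*n^2 + 1.78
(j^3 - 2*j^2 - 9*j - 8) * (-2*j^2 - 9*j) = -2*j^5 - 5*j^4 + 36*j^3 + 97*j^2 + 72*j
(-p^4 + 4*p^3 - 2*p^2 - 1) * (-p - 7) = p^5 + 3*p^4 - 26*p^3 + 14*p^2 + p + 7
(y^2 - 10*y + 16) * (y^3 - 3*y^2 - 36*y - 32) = y^5 - 13*y^4 + 10*y^3 + 280*y^2 - 256*y - 512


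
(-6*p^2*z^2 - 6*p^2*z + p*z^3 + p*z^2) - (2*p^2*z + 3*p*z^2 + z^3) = -6*p^2*z^2 - 8*p^2*z + p*z^3 - 2*p*z^2 - z^3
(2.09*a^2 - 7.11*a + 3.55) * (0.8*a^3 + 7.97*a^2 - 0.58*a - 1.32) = 1.672*a^5 + 10.9693*a^4 - 55.0389*a^3 + 29.6585*a^2 + 7.3262*a - 4.686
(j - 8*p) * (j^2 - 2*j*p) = j^3 - 10*j^2*p + 16*j*p^2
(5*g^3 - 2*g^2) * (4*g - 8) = 20*g^4 - 48*g^3 + 16*g^2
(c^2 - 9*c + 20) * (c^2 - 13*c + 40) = c^4 - 22*c^3 + 177*c^2 - 620*c + 800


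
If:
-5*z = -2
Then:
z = 2/5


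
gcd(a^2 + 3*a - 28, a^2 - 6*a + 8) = a - 4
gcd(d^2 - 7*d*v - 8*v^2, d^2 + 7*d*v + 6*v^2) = d + v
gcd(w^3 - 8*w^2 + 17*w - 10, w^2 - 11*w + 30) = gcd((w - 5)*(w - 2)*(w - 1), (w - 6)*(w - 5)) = w - 5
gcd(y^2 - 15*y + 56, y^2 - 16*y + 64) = y - 8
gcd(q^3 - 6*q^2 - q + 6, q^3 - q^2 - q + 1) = q^2 - 1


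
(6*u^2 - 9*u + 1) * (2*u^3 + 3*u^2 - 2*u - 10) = 12*u^5 - 37*u^3 - 39*u^2 + 88*u - 10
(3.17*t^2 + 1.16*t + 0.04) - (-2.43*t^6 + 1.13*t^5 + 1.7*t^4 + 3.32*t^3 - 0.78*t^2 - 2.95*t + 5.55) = 2.43*t^6 - 1.13*t^5 - 1.7*t^4 - 3.32*t^3 + 3.95*t^2 + 4.11*t - 5.51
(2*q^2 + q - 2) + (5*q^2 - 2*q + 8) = 7*q^2 - q + 6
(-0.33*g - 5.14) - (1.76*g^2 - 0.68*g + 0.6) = -1.76*g^2 + 0.35*g - 5.74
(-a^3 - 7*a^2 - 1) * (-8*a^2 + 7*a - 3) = 8*a^5 + 49*a^4 - 46*a^3 + 29*a^2 - 7*a + 3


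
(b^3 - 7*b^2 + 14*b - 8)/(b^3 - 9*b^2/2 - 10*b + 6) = 2*(b^3 - 7*b^2 + 14*b - 8)/(2*b^3 - 9*b^2 - 20*b + 12)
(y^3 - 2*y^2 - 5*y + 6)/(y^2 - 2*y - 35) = (-y^3 + 2*y^2 + 5*y - 6)/(-y^2 + 2*y + 35)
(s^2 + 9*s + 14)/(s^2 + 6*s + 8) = (s + 7)/(s + 4)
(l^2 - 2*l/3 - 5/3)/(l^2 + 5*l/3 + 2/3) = (3*l - 5)/(3*l + 2)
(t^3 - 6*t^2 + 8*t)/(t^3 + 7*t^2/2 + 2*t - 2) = 2*t*(t^2 - 6*t + 8)/(2*t^3 + 7*t^2 + 4*t - 4)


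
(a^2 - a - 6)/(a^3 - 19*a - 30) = (a - 3)/(a^2 - 2*a - 15)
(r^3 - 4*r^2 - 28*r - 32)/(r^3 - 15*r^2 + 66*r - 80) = (r^2 + 4*r + 4)/(r^2 - 7*r + 10)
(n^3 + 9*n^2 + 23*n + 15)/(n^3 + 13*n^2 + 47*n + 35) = (n + 3)/(n + 7)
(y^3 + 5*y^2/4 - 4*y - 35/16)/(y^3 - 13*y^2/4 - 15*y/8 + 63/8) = (4*y^2 + 12*y + 5)/(2*(2*y^2 - 3*y - 9))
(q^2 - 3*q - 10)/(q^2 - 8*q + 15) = (q + 2)/(q - 3)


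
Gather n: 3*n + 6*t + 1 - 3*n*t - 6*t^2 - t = n*(3 - 3*t) - 6*t^2 + 5*t + 1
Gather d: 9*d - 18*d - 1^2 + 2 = 1 - 9*d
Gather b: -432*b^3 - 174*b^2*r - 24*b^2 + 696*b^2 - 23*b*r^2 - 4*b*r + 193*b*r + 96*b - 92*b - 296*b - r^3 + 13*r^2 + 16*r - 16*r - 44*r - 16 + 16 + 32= -432*b^3 + b^2*(672 - 174*r) + b*(-23*r^2 + 189*r - 292) - r^3 + 13*r^2 - 44*r + 32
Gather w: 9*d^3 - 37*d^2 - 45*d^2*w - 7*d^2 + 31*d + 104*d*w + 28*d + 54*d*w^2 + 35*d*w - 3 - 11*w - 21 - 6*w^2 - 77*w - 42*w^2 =9*d^3 - 44*d^2 + 59*d + w^2*(54*d - 48) + w*(-45*d^2 + 139*d - 88) - 24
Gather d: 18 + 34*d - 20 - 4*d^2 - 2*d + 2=-4*d^2 + 32*d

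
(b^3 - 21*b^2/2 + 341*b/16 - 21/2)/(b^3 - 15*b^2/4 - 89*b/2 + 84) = (b - 3/4)/(b + 6)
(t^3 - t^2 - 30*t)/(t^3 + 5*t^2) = (t - 6)/t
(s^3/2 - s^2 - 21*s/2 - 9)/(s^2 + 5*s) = (s^3 - 2*s^2 - 21*s - 18)/(2*s*(s + 5))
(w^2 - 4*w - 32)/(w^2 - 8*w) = (w + 4)/w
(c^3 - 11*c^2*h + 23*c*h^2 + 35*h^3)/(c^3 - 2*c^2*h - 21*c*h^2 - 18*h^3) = (c^2 - 12*c*h + 35*h^2)/(c^2 - 3*c*h - 18*h^2)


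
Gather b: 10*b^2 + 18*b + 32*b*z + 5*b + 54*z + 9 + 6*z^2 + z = 10*b^2 + b*(32*z + 23) + 6*z^2 + 55*z + 9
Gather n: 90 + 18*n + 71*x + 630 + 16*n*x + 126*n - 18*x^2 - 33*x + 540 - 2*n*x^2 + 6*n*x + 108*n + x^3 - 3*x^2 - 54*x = n*(-2*x^2 + 22*x + 252) + x^3 - 21*x^2 - 16*x + 1260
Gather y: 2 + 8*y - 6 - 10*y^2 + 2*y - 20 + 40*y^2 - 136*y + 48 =30*y^2 - 126*y + 24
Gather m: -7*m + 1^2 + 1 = 2 - 7*m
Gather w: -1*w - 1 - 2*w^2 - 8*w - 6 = -2*w^2 - 9*w - 7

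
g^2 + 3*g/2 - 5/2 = (g - 1)*(g + 5/2)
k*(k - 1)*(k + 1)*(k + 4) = k^4 + 4*k^3 - k^2 - 4*k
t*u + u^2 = u*(t + u)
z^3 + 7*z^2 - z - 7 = (z - 1)*(z + 1)*(z + 7)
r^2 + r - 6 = (r - 2)*(r + 3)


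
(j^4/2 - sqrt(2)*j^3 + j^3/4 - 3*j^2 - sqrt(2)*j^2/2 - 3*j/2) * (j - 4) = j^5/2 - 7*j^4/4 - sqrt(2)*j^4 - 4*j^3 + 7*sqrt(2)*j^3/2 + 2*sqrt(2)*j^2 + 21*j^2/2 + 6*j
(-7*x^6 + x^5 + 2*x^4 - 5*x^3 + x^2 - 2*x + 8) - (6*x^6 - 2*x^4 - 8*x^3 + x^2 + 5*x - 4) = -13*x^6 + x^5 + 4*x^4 + 3*x^3 - 7*x + 12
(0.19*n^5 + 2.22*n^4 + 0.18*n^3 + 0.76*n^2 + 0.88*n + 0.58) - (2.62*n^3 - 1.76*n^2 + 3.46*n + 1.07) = 0.19*n^5 + 2.22*n^4 - 2.44*n^3 + 2.52*n^2 - 2.58*n - 0.49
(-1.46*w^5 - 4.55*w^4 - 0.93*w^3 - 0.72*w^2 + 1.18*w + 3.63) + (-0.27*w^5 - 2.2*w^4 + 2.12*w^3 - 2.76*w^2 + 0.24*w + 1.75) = -1.73*w^5 - 6.75*w^4 + 1.19*w^3 - 3.48*w^2 + 1.42*w + 5.38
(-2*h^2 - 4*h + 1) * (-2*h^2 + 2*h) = 4*h^4 + 4*h^3 - 10*h^2 + 2*h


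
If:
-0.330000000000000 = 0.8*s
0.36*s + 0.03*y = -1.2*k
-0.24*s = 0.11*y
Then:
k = 0.10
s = -0.41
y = 0.90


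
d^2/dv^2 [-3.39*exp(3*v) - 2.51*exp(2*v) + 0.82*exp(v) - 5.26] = (-30.51*exp(2*v) - 10.04*exp(v) + 0.82)*exp(v)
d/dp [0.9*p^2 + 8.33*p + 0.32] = 1.8*p + 8.33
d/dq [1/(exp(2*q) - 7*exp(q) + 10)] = (7 - 2*exp(q))*exp(q)/(exp(2*q) - 7*exp(q) + 10)^2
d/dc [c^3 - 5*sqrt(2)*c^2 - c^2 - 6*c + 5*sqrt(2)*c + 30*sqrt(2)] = 3*c^2 - 10*sqrt(2)*c - 2*c - 6 + 5*sqrt(2)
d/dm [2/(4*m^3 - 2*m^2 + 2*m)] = (-6*m^2 + 2*m - 1)/(m^2*(2*m^2 - m + 1)^2)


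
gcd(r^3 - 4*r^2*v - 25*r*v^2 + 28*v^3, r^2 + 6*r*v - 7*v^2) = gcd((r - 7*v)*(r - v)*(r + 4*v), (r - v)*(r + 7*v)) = r - v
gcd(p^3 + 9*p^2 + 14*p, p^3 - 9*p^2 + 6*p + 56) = p + 2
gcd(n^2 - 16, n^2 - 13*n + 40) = 1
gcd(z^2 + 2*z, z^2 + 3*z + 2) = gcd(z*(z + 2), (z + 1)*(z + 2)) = z + 2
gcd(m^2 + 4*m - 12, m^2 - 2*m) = m - 2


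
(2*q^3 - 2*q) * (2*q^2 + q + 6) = 4*q^5 + 2*q^4 + 8*q^3 - 2*q^2 - 12*q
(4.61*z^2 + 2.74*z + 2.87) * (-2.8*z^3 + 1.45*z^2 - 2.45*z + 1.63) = -12.908*z^5 - 0.9875*z^4 - 15.3575*z^3 + 4.9628*z^2 - 2.5653*z + 4.6781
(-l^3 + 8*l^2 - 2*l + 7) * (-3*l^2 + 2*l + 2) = 3*l^5 - 26*l^4 + 20*l^3 - 9*l^2 + 10*l + 14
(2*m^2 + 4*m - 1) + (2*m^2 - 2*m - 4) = 4*m^2 + 2*m - 5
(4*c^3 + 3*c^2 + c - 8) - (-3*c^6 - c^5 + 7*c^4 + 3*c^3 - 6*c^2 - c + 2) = 3*c^6 + c^5 - 7*c^4 + c^3 + 9*c^2 + 2*c - 10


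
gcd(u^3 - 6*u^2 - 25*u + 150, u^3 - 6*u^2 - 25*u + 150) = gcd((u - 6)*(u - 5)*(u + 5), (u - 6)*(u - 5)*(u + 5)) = u^3 - 6*u^2 - 25*u + 150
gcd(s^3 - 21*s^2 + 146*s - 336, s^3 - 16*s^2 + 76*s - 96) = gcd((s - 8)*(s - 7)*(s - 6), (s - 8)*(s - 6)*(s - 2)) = s^2 - 14*s + 48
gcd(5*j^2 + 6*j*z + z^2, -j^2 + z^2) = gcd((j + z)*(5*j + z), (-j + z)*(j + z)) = j + z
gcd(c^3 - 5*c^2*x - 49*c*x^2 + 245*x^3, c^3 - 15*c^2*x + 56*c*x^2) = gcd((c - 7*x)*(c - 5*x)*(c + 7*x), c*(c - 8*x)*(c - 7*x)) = -c + 7*x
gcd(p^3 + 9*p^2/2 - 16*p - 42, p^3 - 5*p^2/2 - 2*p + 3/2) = 1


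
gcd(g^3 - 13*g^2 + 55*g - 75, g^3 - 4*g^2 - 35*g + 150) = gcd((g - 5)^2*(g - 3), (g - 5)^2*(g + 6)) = g^2 - 10*g + 25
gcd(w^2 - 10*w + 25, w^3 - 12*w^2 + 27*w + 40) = w - 5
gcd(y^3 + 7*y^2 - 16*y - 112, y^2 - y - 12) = y - 4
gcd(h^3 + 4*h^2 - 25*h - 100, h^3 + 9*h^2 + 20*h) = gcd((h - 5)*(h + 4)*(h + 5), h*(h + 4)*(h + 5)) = h^2 + 9*h + 20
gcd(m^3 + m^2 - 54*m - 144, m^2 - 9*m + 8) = m - 8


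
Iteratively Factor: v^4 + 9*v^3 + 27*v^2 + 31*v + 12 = (v + 3)*(v^3 + 6*v^2 + 9*v + 4) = (v + 1)*(v + 3)*(v^2 + 5*v + 4) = (v + 1)^2*(v + 3)*(v + 4)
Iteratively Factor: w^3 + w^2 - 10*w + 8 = (w - 2)*(w^2 + 3*w - 4) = (w - 2)*(w - 1)*(w + 4)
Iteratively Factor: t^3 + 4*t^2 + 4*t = (t + 2)*(t^2 + 2*t) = t*(t + 2)*(t + 2)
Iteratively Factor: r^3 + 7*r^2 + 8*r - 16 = (r + 4)*(r^2 + 3*r - 4) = (r - 1)*(r + 4)*(r + 4)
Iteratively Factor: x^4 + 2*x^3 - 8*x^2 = (x - 2)*(x^3 + 4*x^2) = x*(x - 2)*(x^2 + 4*x) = x^2*(x - 2)*(x + 4)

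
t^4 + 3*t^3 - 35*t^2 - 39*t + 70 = (t - 5)*(t - 1)*(t + 2)*(t + 7)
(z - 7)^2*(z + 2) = z^3 - 12*z^2 + 21*z + 98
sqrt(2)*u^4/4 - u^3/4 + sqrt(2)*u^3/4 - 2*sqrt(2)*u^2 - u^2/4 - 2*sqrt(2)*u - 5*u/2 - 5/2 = (u/2 + sqrt(2)/2)*(u - 5*sqrt(2)/2)*(u + sqrt(2))*(sqrt(2)*u/2 + sqrt(2)/2)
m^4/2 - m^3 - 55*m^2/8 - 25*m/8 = m*(m/2 + 1/4)*(m - 5)*(m + 5/2)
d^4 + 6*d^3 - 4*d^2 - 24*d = d*(d - 2)*(d + 2)*(d + 6)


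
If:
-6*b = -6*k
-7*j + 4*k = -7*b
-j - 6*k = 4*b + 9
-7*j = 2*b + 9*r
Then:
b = -7/9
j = -11/9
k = -7/9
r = 91/81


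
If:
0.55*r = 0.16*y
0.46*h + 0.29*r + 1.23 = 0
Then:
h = -0.183399209486166*y - 2.67391304347826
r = 0.290909090909091*y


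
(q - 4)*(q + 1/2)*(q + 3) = q^3 - q^2/2 - 25*q/2 - 6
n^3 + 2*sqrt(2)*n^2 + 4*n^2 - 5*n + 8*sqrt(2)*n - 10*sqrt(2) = (n - 1)*(n + 5)*(n + 2*sqrt(2))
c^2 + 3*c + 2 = (c + 1)*(c + 2)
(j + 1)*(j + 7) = j^2 + 8*j + 7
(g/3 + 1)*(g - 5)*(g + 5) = g^3/3 + g^2 - 25*g/3 - 25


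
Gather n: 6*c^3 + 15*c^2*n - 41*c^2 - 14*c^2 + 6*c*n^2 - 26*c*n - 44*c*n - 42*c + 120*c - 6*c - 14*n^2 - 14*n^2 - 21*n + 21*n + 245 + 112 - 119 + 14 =6*c^3 - 55*c^2 + 72*c + n^2*(6*c - 28) + n*(15*c^2 - 70*c) + 252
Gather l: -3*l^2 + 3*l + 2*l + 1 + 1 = -3*l^2 + 5*l + 2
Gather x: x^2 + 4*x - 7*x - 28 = x^2 - 3*x - 28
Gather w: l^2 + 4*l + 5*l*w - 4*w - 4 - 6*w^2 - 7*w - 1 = l^2 + 4*l - 6*w^2 + w*(5*l - 11) - 5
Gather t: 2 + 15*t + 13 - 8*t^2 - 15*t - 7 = 8 - 8*t^2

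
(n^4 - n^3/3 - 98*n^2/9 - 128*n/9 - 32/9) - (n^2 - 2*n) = n^4 - n^3/3 - 107*n^2/9 - 110*n/9 - 32/9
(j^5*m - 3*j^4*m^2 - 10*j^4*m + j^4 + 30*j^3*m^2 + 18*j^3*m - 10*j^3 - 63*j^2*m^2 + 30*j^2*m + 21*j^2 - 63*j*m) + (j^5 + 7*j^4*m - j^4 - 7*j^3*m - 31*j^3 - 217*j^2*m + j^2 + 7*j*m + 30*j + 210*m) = j^5*m + j^5 - 3*j^4*m^2 - 3*j^4*m + 30*j^3*m^2 + 11*j^3*m - 41*j^3 - 63*j^2*m^2 - 187*j^2*m + 22*j^2 - 56*j*m + 30*j + 210*m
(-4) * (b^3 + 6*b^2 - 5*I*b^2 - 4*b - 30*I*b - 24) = -4*b^3 - 24*b^2 + 20*I*b^2 + 16*b + 120*I*b + 96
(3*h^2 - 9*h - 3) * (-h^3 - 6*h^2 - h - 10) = -3*h^5 - 9*h^4 + 54*h^3 - 3*h^2 + 93*h + 30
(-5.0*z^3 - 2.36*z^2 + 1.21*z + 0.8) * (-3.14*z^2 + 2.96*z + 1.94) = 15.7*z^5 - 7.3896*z^4 - 20.485*z^3 - 3.5088*z^2 + 4.7154*z + 1.552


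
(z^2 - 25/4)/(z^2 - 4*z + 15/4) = (2*z + 5)/(2*z - 3)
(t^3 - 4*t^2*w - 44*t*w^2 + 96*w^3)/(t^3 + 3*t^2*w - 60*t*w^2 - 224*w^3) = (t^2 + 4*t*w - 12*w^2)/(t^2 + 11*t*w + 28*w^2)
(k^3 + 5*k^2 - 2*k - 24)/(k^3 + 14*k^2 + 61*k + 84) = (k - 2)/(k + 7)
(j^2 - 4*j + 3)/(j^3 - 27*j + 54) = (j - 1)/(j^2 + 3*j - 18)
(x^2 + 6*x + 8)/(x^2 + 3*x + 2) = (x + 4)/(x + 1)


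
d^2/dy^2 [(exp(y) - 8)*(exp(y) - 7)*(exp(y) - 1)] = (9*exp(2*y) - 64*exp(y) + 71)*exp(y)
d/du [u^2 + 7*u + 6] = 2*u + 7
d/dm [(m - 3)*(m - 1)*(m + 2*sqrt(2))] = 3*m^2 - 8*m + 4*sqrt(2)*m - 8*sqrt(2) + 3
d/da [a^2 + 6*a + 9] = 2*a + 6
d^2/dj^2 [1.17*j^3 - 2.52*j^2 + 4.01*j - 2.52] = 7.02*j - 5.04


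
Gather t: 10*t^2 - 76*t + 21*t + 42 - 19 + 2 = 10*t^2 - 55*t + 25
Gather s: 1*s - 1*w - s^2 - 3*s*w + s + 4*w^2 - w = -s^2 + s*(2 - 3*w) + 4*w^2 - 2*w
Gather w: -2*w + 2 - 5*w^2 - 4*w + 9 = -5*w^2 - 6*w + 11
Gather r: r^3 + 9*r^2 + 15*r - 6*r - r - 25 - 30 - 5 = r^3 + 9*r^2 + 8*r - 60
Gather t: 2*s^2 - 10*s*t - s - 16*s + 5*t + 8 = 2*s^2 - 17*s + t*(5 - 10*s) + 8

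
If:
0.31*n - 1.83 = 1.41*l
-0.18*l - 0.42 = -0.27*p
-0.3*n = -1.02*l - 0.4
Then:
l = -3.98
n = -12.20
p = -1.10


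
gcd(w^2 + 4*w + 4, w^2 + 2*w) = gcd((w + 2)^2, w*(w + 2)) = w + 2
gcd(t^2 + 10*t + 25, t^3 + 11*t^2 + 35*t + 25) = t^2 + 10*t + 25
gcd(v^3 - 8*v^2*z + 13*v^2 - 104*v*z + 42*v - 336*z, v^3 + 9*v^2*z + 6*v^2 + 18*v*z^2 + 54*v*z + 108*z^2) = v + 6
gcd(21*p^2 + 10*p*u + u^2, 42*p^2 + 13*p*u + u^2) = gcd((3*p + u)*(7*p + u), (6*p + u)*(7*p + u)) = 7*p + u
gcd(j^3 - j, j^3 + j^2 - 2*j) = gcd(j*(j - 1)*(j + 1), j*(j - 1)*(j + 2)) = j^2 - j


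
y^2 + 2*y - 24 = (y - 4)*(y + 6)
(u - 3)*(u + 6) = u^2 + 3*u - 18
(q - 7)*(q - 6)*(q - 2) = q^3 - 15*q^2 + 68*q - 84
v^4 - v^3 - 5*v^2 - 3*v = v*(v - 3)*(v + 1)^2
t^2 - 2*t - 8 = (t - 4)*(t + 2)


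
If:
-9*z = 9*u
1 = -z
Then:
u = 1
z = -1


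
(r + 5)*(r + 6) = r^2 + 11*r + 30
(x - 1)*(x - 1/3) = x^2 - 4*x/3 + 1/3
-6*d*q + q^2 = q*(-6*d + q)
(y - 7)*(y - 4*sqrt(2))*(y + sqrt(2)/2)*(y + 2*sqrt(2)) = y^4 - 7*y^3 - 3*sqrt(2)*y^3/2 - 18*y^2 + 21*sqrt(2)*y^2/2 - 8*sqrt(2)*y + 126*y + 56*sqrt(2)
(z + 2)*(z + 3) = z^2 + 5*z + 6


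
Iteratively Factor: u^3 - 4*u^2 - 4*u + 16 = (u - 4)*(u^2 - 4) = (u - 4)*(u + 2)*(u - 2)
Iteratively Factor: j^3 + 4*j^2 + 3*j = (j + 1)*(j^2 + 3*j) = (j + 1)*(j + 3)*(j)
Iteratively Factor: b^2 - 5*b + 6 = (b - 3)*(b - 2)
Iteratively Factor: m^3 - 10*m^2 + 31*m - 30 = (m - 2)*(m^2 - 8*m + 15) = (m - 3)*(m - 2)*(m - 5)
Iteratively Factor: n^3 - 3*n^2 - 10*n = (n - 5)*(n^2 + 2*n) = (n - 5)*(n + 2)*(n)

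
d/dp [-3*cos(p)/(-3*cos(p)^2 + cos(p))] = 9*sin(p)/(3*cos(p) - 1)^2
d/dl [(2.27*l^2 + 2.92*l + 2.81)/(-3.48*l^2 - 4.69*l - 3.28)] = (-0.4847*l^2 + 4.6664*l + 3.6013)/(12.1104*l^4 + 32.6424*l^3 + 44.8249*l^2 + 30.7664*l + 10.7584)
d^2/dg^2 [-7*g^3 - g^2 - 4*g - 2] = -42*g - 2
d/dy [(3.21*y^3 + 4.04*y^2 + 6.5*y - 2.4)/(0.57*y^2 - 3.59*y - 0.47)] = (1.8297*y^4 - 23.0478*y^3 - 22.7347*y^2 - 1.0616*y - 11.671)/(0.3249*y^4 - 4.0926*y^3 + 12.3523*y^2 + 3.3746*y + 0.2209)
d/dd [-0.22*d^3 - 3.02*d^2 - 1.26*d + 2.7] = -0.66*d^2 - 6.04*d - 1.26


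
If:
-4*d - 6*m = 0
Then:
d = -3*m/2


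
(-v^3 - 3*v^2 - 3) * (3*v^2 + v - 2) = -3*v^5 - 10*v^4 - v^3 - 3*v^2 - 3*v + 6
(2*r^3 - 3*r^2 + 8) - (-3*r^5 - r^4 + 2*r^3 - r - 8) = 3*r^5 + r^4 - 3*r^2 + r + 16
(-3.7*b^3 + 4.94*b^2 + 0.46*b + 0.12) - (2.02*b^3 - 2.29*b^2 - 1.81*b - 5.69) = -5.72*b^3 + 7.23*b^2 + 2.27*b + 5.81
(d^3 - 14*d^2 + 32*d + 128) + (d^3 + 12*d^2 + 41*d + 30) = 2*d^3 - 2*d^2 + 73*d + 158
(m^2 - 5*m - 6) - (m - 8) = m^2 - 6*m + 2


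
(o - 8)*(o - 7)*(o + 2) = o^3 - 13*o^2 + 26*o + 112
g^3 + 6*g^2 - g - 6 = (g - 1)*(g + 1)*(g + 6)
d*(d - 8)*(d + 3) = d^3 - 5*d^2 - 24*d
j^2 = j^2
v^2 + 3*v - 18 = (v - 3)*(v + 6)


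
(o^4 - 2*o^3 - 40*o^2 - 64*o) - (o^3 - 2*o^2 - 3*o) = o^4 - 3*o^3 - 38*o^2 - 61*o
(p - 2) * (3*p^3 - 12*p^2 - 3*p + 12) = 3*p^4 - 18*p^3 + 21*p^2 + 18*p - 24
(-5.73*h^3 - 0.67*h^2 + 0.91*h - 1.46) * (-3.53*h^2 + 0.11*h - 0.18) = 20.2269*h^5 + 1.7348*h^4 - 2.2546*h^3 + 5.3745*h^2 - 0.3244*h + 0.2628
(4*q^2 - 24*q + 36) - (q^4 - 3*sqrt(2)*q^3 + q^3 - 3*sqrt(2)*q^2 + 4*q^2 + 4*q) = -q^4 - q^3 + 3*sqrt(2)*q^3 + 3*sqrt(2)*q^2 - 28*q + 36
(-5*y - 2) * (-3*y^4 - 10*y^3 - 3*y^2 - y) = 15*y^5 + 56*y^4 + 35*y^3 + 11*y^2 + 2*y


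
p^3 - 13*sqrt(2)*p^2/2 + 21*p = p*(p - 7*sqrt(2)/2)*(p - 3*sqrt(2))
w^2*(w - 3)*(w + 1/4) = w^4 - 11*w^3/4 - 3*w^2/4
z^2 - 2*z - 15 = (z - 5)*(z + 3)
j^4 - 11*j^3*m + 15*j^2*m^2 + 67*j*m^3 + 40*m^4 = (j - 8*m)*(j - 5*m)*(j + m)^2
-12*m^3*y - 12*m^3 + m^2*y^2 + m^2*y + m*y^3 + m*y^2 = (-3*m + y)*(4*m + y)*(m*y + m)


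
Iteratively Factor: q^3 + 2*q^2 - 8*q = (q + 4)*(q^2 - 2*q) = q*(q + 4)*(q - 2)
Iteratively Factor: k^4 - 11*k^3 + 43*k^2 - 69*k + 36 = (k - 3)*(k^3 - 8*k^2 + 19*k - 12) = (k - 3)^2*(k^2 - 5*k + 4) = (k - 3)^2*(k - 1)*(k - 4)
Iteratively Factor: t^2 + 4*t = (t + 4)*(t)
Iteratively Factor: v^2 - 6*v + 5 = (v - 1)*(v - 5)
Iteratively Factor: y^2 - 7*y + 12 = (y - 4)*(y - 3)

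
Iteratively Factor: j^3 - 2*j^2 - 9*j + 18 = (j - 3)*(j^2 + j - 6) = (j - 3)*(j + 3)*(j - 2)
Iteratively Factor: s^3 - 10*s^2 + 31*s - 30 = (s - 2)*(s^2 - 8*s + 15) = (s - 3)*(s - 2)*(s - 5)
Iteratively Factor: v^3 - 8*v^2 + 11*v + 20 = (v - 4)*(v^2 - 4*v - 5) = (v - 5)*(v - 4)*(v + 1)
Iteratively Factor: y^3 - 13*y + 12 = (y - 3)*(y^2 + 3*y - 4) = (y - 3)*(y + 4)*(y - 1)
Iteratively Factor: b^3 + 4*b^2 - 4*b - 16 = (b + 2)*(b^2 + 2*b - 8) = (b + 2)*(b + 4)*(b - 2)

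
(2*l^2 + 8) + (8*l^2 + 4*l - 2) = 10*l^2 + 4*l + 6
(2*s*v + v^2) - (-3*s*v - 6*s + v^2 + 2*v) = 5*s*v + 6*s - 2*v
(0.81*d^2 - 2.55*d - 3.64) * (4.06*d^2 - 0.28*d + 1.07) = 3.2886*d^4 - 10.5798*d^3 - 13.1977*d^2 - 1.7093*d - 3.8948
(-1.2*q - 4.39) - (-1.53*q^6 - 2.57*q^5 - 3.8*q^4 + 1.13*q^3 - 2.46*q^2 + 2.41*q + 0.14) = 1.53*q^6 + 2.57*q^5 + 3.8*q^4 - 1.13*q^3 + 2.46*q^2 - 3.61*q - 4.53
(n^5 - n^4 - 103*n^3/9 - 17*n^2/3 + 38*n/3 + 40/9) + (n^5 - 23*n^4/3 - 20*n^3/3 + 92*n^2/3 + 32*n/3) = 2*n^5 - 26*n^4/3 - 163*n^3/9 + 25*n^2 + 70*n/3 + 40/9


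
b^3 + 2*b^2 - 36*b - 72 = (b - 6)*(b + 2)*(b + 6)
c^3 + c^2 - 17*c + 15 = (c - 3)*(c - 1)*(c + 5)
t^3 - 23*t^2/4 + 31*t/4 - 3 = (t - 4)*(t - 1)*(t - 3/4)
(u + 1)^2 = u^2 + 2*u + 1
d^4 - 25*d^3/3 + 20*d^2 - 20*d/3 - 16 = (d - 4)*(d - 3)*(d - 2)*(d + 2/3)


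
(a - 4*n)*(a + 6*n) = a^2 + 2*a*n - 24*n^2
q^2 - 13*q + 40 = (q - 8)*(q - 5)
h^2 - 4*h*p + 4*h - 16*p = (h + 4)*(h - 4*p)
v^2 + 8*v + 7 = (v + 1)*(v + 7)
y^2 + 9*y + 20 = (y + 4)*(y + 5)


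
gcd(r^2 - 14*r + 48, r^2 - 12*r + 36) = r - 6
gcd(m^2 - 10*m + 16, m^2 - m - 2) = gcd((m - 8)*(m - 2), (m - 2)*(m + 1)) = m - 2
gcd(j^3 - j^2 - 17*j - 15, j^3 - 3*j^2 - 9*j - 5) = j^2 - 4*j - 5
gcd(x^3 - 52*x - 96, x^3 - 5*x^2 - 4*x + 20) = x + 2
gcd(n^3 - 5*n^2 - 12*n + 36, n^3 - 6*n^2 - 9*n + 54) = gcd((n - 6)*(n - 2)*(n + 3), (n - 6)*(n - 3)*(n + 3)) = n^2 - 3*n - 18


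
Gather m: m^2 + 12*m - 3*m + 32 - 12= m^2 + 9*m + 20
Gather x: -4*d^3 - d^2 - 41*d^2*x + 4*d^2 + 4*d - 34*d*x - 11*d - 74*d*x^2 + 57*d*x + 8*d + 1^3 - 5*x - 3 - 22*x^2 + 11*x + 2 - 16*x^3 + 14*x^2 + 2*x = -4*d^3 + 3*d^2 + d - 16*x^3 + x^2*(-74*d - 8) + x*(-41*d^2 + 23*d + 8)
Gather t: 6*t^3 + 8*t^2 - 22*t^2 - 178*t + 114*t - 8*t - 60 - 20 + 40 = 6*t^3 - 14*t^2 - 72*t - 40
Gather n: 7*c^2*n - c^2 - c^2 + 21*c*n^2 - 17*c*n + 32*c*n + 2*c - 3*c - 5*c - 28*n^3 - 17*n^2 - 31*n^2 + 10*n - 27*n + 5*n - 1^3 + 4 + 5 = -2*c^2 - 6*c - 28*n^3 + n^2*(21*c - 48) + n*(7*c^2 + 15*c - 12) + 8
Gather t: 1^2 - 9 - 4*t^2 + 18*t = -4*t^2 + 18*t - 8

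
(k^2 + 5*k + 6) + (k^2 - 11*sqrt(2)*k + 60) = 2*k^2 - 11*sqrt(2)*k + 5*k + 66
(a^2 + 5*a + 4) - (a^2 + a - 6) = 4*a + 10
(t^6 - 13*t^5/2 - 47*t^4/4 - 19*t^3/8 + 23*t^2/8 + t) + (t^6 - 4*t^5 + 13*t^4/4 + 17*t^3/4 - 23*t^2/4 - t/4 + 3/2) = 2*t^6 - 21*t^5/2 - 17*t^4/2 + 15*t^3/8 - 23*t^2/8 + 3*t/4 + 3/2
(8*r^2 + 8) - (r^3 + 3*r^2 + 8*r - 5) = -r^3 + 5*r^2 - 8*r + 13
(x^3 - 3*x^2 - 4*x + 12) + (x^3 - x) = 2*x^3 - 3*x^2 - 5*x + 12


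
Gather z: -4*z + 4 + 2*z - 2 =2 - 2*z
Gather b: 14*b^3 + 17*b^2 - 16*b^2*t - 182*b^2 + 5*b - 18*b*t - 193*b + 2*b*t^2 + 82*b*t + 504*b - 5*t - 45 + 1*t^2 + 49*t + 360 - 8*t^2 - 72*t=14*b^3 + b^2*(-16*t - 165) + b*(2*t^2 + 64*t + 316) - 7*t^2 - 28*t + 315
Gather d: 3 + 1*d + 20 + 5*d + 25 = 6*d + 48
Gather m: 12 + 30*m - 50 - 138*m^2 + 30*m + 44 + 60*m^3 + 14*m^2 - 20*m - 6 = 60*m^3 - 124*m^2 + 40*m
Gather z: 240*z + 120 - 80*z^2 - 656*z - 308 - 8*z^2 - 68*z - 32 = -88*z^2 - 484*z - 220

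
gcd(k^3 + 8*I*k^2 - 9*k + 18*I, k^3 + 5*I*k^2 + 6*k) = k^2 + 5*I*k + 6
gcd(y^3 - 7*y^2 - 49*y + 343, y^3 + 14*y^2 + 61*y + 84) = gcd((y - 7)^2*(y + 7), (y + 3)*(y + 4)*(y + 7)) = y + 7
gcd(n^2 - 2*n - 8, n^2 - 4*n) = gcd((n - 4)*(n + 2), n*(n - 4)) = n - 4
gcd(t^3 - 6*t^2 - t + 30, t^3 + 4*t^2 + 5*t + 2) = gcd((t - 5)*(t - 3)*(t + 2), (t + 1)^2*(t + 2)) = t + 2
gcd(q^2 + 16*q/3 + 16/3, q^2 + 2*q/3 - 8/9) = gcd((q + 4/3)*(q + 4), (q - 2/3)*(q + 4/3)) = q + 4/3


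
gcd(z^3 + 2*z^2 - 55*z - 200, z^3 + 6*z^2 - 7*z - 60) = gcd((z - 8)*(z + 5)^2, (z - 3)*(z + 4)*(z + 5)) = z + 5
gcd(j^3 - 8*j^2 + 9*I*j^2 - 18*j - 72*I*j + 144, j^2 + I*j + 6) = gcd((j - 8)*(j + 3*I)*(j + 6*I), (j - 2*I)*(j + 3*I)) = j + 3*I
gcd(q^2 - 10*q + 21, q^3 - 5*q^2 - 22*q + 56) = q - 7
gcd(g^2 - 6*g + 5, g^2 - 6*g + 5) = g^2 - 6*g + 5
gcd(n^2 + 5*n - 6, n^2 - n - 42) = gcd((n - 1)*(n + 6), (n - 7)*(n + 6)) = n + 6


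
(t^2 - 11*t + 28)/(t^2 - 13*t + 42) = (t - 4)/(t - 6)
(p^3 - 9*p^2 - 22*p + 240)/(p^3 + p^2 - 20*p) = (p^2 - 14*p + 48)/(p*(p - 4))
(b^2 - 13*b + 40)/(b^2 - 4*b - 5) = (b - 8)/(b + 1)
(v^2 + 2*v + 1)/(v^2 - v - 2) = (v + 1)/(v - 2)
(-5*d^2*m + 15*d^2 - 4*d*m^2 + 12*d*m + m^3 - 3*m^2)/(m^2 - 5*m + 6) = (-5*d^2 - 4*d*m + m^2)/(m - 2)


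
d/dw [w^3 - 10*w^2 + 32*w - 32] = 3*w^2 - 20*w + 32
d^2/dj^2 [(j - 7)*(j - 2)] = 2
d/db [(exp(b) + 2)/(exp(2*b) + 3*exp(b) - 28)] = (-(exp(b) + 2)*(2*exp(b) + 3) + exp(2*b) + 3*exp(b) - 28)*exp(b)/(exp(2*b) + 3*exp(b) - 28)^2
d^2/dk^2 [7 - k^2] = -2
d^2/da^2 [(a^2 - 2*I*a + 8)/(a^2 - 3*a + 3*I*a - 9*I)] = (a^3*(6 - 10*I) + a^2*(48 + 54*I) + a*(-36 + 144*I) - 270 - 36*I)/(a^6 + a^5*(-9 + 9*I) - 81*I*a^4 + a^3*(216 + 216*I) - 729*a^2 + a*(729 - 729*I) + 729*I)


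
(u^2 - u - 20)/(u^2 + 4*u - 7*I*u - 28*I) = (u - 5)/(u - 7*I)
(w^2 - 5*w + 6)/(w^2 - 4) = (w - 3)/(w + 2)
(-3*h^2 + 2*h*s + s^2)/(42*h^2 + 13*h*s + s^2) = (-3*h^2 + 2*h*s + s^2)/(42*h^2 + 13*h*s + s^2)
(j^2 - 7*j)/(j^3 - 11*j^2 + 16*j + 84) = j/(j^2 - 4*j - 12)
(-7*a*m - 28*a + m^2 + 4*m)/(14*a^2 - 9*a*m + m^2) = (-m - 4)/(2*a - m)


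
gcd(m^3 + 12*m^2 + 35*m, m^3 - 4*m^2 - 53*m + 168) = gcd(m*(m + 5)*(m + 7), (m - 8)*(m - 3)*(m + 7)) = m + 7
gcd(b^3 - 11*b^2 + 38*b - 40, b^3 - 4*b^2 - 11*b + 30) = b^2 - 7*b + 10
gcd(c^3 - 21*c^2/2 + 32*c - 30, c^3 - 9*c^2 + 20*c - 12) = c^2 - 8*c + 12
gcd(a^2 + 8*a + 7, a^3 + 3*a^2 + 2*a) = a + 1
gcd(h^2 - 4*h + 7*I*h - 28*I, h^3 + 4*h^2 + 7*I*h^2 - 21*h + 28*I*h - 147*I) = h + 7*I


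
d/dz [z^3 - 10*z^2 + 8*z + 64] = 3*z^2 - 20*z + 8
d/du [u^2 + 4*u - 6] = 2*u + 4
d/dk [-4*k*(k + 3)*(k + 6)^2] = -16*k^3 - 180*k^2 - 576*k - 432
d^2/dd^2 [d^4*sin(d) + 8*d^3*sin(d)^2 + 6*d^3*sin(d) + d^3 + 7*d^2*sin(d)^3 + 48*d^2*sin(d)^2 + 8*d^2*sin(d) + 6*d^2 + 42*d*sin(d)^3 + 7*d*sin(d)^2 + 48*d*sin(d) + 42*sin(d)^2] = -d^4*sin(d) - 6*d^3*sin(d) + 8*d^3*cos(d) + 16*d^3*cos(2*d) - 5*d^2*sin(d)/4 + 48*d^2*sin(2*d) + 63*d^2*sin(3*d)/4 + 36*d^2*cos(d) + 96*d^2*cos(2*d) - 87*d*sin(d)/2 + 192*d*sin(2*d) + 189*d*sin(3*d)/2 + 53*d*cos(d) - 10*d*cos(2*d) - 21*d*cos(3*d) + 30*d + 53*sin(d)/2 + 14*sin(2*d) - 7*sin(3*d)/2 + 159*cos(d) + 36*cos(2*d) - 63*cos(3*d) + 60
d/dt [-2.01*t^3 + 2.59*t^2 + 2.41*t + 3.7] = -6.03*t^2 + 5.18*t + 2.41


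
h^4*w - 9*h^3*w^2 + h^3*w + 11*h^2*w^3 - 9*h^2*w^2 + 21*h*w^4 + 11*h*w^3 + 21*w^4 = (h - 7*w)*(h - 3*w)*(h + w)*(h*w + w)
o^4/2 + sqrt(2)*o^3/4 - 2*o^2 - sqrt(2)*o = o*(o/2 + 1)*(o - 2)*(o + sqrt(2)/2)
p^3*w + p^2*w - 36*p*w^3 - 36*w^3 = (p - 6*w)*(p + 6*w)*(p*w + w)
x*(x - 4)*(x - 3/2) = x^3 - 11*x^2/2 + 6*x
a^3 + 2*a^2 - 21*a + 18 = (a - 3)*(a - 1)*(a + 6)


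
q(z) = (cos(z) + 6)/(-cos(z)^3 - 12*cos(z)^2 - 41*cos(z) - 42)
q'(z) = (cos(z) + 6)*(-3*sin(z)*cos(z)^2 - 24*sin(z)*cos(z) - 41*sin(z))/(-cos(z)^3 - 12*cos(z)^2 - 41*cos(z) - 42)^2 - sin(z)/(-cos(z)^3 - 12*cos(z)^2 - 41*cos(z) - 42) = -(291*cos(z)/2 + 15*cos(2*z) + cos(3*z)/2 + 219)*sin(z)/(cos(z)^3 + 12*cos(z)^2 + 41*cos(z) + 42)^2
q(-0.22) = -0.07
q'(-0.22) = 0.01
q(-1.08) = -0.10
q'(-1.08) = 0.06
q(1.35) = -0.12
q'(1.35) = -0.09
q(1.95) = -0.20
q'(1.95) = -0.18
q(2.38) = -0.29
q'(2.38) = -0.24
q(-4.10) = -0.24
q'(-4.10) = -0.22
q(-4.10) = -0.24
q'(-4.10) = -0.22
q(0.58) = -0.08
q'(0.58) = -0.03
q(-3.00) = -0.41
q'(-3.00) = 0.08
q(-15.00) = -0.30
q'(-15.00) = 0.24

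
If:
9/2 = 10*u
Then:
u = 9/20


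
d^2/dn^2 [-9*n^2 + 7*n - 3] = -18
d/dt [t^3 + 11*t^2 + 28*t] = 3*t^2 + 22*t + 28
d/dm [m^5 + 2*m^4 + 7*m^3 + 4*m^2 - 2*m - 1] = 5*m^4 + 8*m^3 + 21*m^2 + 8*m - 2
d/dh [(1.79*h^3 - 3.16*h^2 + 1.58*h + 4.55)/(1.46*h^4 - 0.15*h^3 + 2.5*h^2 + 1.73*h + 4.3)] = (-2.6134*h^6 + 9.2272*h^5 - 2.9194*h^4 - 19.9046*h^3 + 15.7217*h^2 - 49.926*h - 1.0775)/(2.1316*h^8 - 0.438*h^7 + 7.3225*h^6 + 4.3016*h^5 + 18.287*h^4 + 7.36*h^3 + 24.4929*h^2 + 14.878*h + 18.49)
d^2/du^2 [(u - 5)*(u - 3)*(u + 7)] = 6*u - 2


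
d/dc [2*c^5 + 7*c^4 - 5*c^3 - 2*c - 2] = 10*c^4 + 28*c^3 - 15*c^2 - 2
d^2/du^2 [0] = 0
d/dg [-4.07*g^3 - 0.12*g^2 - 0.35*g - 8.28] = -12.21*g^2 - 0.24*g - 0.35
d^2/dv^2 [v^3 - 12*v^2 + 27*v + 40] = 6*v - 24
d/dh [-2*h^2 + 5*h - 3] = 5 - 4*h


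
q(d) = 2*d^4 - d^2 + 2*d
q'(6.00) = 1718.00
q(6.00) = 2568.00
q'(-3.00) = -208.00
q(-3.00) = 147.00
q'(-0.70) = 0.66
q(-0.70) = -1.41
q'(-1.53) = -23.59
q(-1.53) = 5.56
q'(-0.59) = 1.54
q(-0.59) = -1.29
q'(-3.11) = -232.42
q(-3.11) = 171.21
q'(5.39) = 1243.95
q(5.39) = 1669.78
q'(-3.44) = -316.78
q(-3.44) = 261.35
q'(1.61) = 32.17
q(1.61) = 14.07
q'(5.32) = 1195.91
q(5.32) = 1584.39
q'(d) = 8*d^3 - 2*d + 2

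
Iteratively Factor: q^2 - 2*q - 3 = (q + 1)*(q - 3)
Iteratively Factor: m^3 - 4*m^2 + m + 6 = (m + 1)*(m^2 - 5*m + 6) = (m - 2)*(m + 1)*(m - 3)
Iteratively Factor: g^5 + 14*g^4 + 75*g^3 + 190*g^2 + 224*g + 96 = (g + 1)*(g^4 + 13*g^3 + 62*g^2 + 128*g + 96) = (g + 1)*(g + 2)*(g^3 + 11*g^2 + 40*g + 48) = (g + 1)*(g + 2)*(g + 3)*(g^2 + 8*g + 16) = (g + 1)*(g + 2)*(g + 3)*(g + 4)*(g + 4)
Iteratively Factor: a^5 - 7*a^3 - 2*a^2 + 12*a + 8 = (a + 2)*(a^4 - 2*a^3 - 3*a^2 + 4*a + 4) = (a + 1)*(a + 2)*(a^3 - 3*a^2 + 4) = (a - 2)*(a + 1)*(a + 2)*(a^2 - a - 2) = (a - 2)*(a + 1)^2*(a + 2)*(a - 2)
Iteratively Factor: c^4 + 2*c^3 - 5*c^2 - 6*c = (c)*(c^3 + 2*c^2 - 5*c - 6) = c*(c - 2)*(c^2 + 4*c + 3) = c*(c - 2)*(c + 3)*(c + 1)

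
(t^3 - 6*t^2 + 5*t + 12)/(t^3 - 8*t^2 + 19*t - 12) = (t + 1)/(t - 1)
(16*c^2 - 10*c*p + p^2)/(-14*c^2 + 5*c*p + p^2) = (-8*c + p)/(7*c + p)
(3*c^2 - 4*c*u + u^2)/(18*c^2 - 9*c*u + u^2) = (-c + u)/(-6*c + u)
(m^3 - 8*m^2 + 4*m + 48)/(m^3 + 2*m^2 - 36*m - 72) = (m - 4)/(m + 6)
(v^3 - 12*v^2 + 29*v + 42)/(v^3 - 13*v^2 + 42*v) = (v + 1)/v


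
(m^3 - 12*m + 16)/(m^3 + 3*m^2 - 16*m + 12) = (m^2 + 2*m - 8)/(m^2 + 5*m - 6)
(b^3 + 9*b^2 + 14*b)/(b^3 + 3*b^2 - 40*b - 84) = b/(b - 6)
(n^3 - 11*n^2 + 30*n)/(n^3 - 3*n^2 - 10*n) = (n - 6)/(n + 2)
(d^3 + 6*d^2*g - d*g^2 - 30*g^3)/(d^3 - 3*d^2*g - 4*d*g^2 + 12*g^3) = (d^2 + 8*d*g + 15*g^2)/(d^2 - d*g - 6*g^2)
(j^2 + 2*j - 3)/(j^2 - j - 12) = (j - 1)/(j - 4)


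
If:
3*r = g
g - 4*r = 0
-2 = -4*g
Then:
No Solution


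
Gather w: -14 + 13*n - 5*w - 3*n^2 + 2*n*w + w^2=-3*n^2 + 13*n + w^2 + w*(2*n - 5) - 14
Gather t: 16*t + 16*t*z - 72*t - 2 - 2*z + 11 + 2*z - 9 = t*(16*z - 56)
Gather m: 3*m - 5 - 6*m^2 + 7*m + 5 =-6*m^2 + 10*m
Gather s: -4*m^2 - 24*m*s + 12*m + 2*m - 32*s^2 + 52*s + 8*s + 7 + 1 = -4*m^2 + 14*m - 32*s^2 + s*(60 - 24*m) + 8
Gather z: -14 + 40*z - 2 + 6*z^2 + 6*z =6*z^2 + 46*z - 16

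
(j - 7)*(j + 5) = j^2 - 2*j - 35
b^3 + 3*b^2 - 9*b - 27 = (b - 3)*(b + 3)^2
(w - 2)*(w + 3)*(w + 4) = w^3 + 5*w^2 - 2*w - 24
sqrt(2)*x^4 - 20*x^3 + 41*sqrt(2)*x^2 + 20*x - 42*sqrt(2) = (x - 1)*(x - 7*sqrt(2))*(x - 3*sqrt(2))*(sqrt(2)*x + sqrt(2))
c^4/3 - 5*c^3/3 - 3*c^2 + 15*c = c*(c/3 + 1)*(c - 5)*(c - 3)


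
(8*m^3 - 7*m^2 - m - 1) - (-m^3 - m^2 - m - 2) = 9*m^3 - 6*m^2 + 1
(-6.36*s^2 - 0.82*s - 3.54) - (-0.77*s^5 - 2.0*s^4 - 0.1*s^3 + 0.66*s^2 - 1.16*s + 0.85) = 0.77*s^5 + 2.0*s^4 + 0.1*s^3 - 7.02*s^2 + 0.34*s - 4.39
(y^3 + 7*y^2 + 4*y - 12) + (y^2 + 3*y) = y^3 + 8*y^2 + 7*y - 12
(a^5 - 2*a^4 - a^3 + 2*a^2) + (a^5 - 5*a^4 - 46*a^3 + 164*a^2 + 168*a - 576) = 2*a^5 - 7*a^4 - 47*a^3 + 166*a^2 + 168*a - 576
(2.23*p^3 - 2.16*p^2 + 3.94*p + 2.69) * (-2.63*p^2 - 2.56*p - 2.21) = -5.8649*p^5 - 0.0279999999999996*p^4 - 9.7609*p^3 - 12.3875*p^2 - 15.5938*p - 5.9449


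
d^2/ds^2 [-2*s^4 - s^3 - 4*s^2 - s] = -24*s^2 - 6*s - 8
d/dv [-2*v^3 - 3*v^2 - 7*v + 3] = -6*v^2 - 6*v - 7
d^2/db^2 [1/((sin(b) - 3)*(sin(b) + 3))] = 2*(-2*sin(b)^4 - 15*sin(b)^2 + 9)/((sin(b) - 3)^3*(sin(b) + 3)^3)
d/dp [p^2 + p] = 2*p + 1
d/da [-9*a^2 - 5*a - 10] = -18*a - 5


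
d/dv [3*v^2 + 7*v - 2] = 6*v + 7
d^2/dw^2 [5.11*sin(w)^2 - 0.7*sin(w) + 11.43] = 0.7*sin(w) + 10.22*cos(2*w)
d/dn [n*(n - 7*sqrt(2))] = 2*n - 7*sqrt(2)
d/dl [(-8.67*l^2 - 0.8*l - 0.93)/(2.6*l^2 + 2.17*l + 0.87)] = (-16.7339*l^2 - 10.2498*l + 1.3221)/(6.76*l^4 + 11.284*l^3 + 9.2329*l^2 + 3.7758*l + 0.7569)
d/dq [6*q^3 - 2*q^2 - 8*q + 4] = 18*q^2 - 4*q - 8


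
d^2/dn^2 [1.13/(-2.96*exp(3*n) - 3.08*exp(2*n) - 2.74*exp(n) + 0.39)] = (-1.13*(8.88*exp(2*n) + 6.16*exp(n) + 2.74)*(17.76*exp(2*n) + 12.32*exp(n) + 5.48)*exp(n) + (30.1032*exp(2*n) + 13.9216*exp(n) + 3.0962)*(2.96*exp(3*n) + 3.08*exp(2*n) + 2.74*exp(n) - 0.39))*exp(n)/(2.96*exp(3*n) + 3.08*exp(2*n) + 2.74*exp(n) - 0.39)^3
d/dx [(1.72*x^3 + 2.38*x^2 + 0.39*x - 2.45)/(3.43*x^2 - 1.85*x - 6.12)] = (5.8996*x^4 - 6.364*x^3 - 37.3199*x^2 - 12.3242*x - 6.9193)/(11.7649*x^4 - 12.691*x^3 - 38.5607*x^2 + 22.644*x + 37.4544)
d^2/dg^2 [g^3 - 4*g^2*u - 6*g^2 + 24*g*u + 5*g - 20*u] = 6*g - 8*u - 12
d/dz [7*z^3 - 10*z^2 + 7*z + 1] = 21*z^2 - 20*z + 7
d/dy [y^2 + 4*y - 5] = 2*y + 4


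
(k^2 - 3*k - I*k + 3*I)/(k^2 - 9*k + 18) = (k - I)/(k - 6)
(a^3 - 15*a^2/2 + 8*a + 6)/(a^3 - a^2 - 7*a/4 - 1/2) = 2*(a - 6)/(2*a + 1)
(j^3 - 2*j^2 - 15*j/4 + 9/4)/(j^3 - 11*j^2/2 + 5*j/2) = (2*j^2 - 3*j - 9)/(2*j*(j - 5))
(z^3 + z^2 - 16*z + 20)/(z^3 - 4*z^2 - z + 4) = (z^3 + z^2 - 16*z + 20)/(z^3 - 4*z^2 - z + 4)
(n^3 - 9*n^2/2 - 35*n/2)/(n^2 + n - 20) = n*(2*n^2 - 9*n - 35)/(2*(n^2 + n - 20))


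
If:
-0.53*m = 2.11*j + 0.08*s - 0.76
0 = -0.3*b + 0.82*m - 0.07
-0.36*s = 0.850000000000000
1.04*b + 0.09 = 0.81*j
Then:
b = 0.23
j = 0.41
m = 0.17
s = -2.36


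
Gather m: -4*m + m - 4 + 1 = -3*m - 3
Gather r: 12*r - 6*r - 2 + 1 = 6*r - 1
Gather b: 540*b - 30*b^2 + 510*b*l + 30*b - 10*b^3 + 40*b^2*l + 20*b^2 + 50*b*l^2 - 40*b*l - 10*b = -10*b^3 + b^2*(40*l - 10) + b*(50*l^2 + 470*l + 560)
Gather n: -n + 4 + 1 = 5 - n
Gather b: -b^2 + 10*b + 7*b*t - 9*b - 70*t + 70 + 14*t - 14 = -b^2 + b*(7*t + 1) - 56*t + 56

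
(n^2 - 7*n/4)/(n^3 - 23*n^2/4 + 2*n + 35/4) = n/(n^2 - 4*n - 5)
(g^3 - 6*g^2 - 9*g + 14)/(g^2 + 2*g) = g - 8 + 7/g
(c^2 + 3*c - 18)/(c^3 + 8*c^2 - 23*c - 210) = (c - 3)/(c^2 + 2*c - 35)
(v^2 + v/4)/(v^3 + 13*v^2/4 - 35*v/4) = (4*v + 1)/(4*v^2 + 13*v - 35)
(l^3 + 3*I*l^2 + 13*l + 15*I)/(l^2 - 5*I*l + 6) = (l^2 + 2*I*l + 15)/(l - 6*I)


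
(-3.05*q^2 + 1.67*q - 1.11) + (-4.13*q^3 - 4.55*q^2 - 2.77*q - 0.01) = -4.13*q^3 - 7.6*q^2 - 1.1*q - 1.12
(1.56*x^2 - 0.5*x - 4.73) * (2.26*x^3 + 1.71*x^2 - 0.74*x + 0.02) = 3.5256*x^5 + 1.5376*x^4 - 12.6992*x^3 - 7.6871*x^2 + 3.4902*x - 0.0946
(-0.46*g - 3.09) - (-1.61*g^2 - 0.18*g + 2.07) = 1.61*g^2 - 0.28*g - 5.16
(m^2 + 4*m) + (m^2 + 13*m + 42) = 2*m^2 + 17*m + 42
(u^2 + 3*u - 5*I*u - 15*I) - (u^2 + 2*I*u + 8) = 3*u - 7*I*u - 8 - 15*I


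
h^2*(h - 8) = h^3 - 8*h^2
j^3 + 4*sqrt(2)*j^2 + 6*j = j*(j + sqrt(2))*(j + 3*sqrt(2))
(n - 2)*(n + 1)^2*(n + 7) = n^4 + 7*n^3 - 3*n^2 - 23*n - 14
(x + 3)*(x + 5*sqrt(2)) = x^2 + 3*x + 5*sqrt(2)*x + 15*sqrt(2)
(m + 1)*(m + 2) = m^2 + 3*m + 2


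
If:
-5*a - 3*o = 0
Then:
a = -3*o/5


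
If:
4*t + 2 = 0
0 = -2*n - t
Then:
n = 1/4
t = -1/2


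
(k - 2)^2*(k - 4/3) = k^3 - 16*k^2/3 + 28*k/3 - 16/3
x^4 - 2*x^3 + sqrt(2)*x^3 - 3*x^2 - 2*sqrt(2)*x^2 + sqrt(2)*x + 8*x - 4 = (x - 1)^2*(x - sqrt(2))*(x + 2*sqrt(2))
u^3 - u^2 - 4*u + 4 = (u - 2)*(u - 1)*(u + 2)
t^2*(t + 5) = t^3 + 5*t^2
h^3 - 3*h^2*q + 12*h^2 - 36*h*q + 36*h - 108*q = (h + 6)^2*(h - 3*q)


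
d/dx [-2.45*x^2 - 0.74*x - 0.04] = -4.9*x - 0.74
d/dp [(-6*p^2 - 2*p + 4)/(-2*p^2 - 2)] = (-p^2 + 10*p + 1)/(p^4 + 2*p^2 + 1)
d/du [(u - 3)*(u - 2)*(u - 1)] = 3*u^2 - 12*u + 11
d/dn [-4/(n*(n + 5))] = 4*(2*n + 5)/(n^2*(n + 5)^2)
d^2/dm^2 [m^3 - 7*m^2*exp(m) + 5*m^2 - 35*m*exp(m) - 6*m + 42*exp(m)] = -7*m^2*exp(m) - 63*m*exp(m) + 6*m - 42*exp(m) + 10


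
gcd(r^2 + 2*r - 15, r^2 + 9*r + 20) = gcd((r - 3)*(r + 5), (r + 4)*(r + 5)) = r + 5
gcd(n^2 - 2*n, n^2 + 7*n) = n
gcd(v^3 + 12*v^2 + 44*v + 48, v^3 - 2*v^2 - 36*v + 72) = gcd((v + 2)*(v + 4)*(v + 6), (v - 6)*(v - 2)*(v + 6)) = v + 6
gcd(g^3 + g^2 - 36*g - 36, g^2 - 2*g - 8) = 1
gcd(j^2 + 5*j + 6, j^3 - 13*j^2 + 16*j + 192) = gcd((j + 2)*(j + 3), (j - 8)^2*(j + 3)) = j + 3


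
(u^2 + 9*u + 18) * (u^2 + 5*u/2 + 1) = u^4 + 23*u^3/2 + 83*u^2/2 + 54*u + 18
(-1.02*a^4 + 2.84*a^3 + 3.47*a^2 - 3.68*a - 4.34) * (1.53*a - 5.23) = -1.5606*a^5 + 9.6798*a^4 - 9.5441*a^3 - 23.7785*a^2 + 12.6062*a + 22.6982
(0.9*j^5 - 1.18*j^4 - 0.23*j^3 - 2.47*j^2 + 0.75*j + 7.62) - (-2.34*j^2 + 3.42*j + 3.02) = 0.9*j^5 - 1.18*j^4 - 0.23*j^3 - 0.13*j^2 - 2.67*j + 4.6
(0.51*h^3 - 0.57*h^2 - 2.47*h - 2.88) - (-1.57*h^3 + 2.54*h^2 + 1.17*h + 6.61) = 2.08*h^3 - 3.11*h^2 - 3.64*h - 9.49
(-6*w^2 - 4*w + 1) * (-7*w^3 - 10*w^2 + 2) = 42*w^5 + 88*w^4 + 33*w^3 - 22*w^2 - 8*w + 2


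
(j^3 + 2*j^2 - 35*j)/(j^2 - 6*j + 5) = j*(j + 7)/(j - 1)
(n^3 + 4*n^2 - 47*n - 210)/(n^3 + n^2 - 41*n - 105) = (n + 6)/(n + 3)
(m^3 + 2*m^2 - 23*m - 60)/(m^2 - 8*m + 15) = (m^2 + 7*m + 12)/(m - 3)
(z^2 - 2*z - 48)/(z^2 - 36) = (z - 8)/(z - 6)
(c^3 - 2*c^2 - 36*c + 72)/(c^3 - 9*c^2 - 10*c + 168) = (c^2 + 4*c - 12)/(c^2 - 3*c - 28)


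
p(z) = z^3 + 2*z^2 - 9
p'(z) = 3*z^2 + 4*z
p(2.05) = 8.02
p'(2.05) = 20.81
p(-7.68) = -344.02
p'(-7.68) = 146.23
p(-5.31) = -102.33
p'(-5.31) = 63.35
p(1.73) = 2.16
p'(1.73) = 15.90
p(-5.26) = -99.20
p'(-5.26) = 61.96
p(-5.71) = -129.96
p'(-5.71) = 74.97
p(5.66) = 236.39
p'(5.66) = 118.75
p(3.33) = 50.10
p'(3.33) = 46.59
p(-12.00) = -1449.00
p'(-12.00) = 384.00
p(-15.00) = -2934.00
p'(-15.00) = 615.00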